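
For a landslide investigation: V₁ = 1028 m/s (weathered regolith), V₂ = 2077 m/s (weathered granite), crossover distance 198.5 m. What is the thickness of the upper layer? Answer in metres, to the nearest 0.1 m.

57.7 m

x_cross = 2h·√((V₂+V₁)/(V₂−V₁)) → h = x_cross / (2·√((V₂+V₁)/(V₂−V₁))).
√((V₂+V₁)/(V₂−V₁)) = √((2077+1028)/(2077−1028)) = 1.7205.
h = 198.5 / (2·1.7205) = 57.69 m.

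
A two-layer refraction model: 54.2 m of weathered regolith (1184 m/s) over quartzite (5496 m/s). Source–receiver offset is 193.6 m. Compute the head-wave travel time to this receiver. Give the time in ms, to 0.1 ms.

θ_c = arcsin(V₁/V₂) = arcsin(1184/5496) = 12.44°, cos θ_c = 0.9765.
Intercept time tᵢ = 2h cos θ_c / V₁ = 2·54.2·0.9765/1184 = 0.08940 s.
t = x/V₂ + tᵢ = 193.6/5496 + 0.08940 = 0.12463 s.

124.6 ms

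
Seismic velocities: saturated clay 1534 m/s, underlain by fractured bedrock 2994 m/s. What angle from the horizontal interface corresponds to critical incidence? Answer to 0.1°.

59.2°

At critical incidence the refracted ray runs along the interface (θ₂ = 90°), so sin θ_c = V₁/V₂.
θ_c = arcsin(1534/2994) = arcsin 0.5124 = 30.82°.
Measured from the interface: 90° − 30.82° = 59.18°.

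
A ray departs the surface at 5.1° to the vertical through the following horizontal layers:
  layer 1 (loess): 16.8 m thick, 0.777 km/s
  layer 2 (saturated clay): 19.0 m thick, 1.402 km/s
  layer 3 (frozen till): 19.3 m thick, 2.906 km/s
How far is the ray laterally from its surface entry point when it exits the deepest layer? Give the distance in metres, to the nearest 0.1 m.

Ray parameter p = sin 5.1° / 0.777 km/s = 1.1441e-01 s/km.
Layer 1: θ = 5.10°; offset = 16.8·tan 5.10° = 1.499 m.
Layer 2: sin θ = p·1.402 = 0.1604 → θ = 9.23°; offset = 19.0·tan 9.23° = 3.088 m.
Layer 3: sin θ = p·2.906 = 0.3325 → θ = 19.42°; offset = 19.3·tan 19.42° = 6.804 m.
Summing the layer offsets gives 11.391 m.

11.4 m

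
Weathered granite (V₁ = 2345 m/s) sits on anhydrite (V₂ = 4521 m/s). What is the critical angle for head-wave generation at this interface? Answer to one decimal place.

31.2°

Critical incidence: sin θ_c = V₁/V₂ = 2345/4521 = 0.5187.
θ_c = arcsin 0.5187 = 31.24°.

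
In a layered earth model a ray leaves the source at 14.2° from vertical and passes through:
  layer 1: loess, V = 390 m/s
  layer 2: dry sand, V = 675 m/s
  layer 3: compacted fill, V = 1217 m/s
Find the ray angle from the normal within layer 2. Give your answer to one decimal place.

25.1°

Ray parameter p = sin 14.2° / 390 = 6.2899e-04 s/m.
sin θ_2 = p·V_2 = 6.2899e-04 × 675 = 0.4246.
θ_2 = arcsin 0.4246 = 25.12°.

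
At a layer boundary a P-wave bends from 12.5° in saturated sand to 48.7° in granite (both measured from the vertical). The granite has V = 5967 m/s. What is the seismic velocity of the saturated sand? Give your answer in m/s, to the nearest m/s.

Snell's law: sin 12.5°/V₁ = sin 48.7°/V₂.
V₁ = V₂·sin 12.5°/sin 48.7° = 5967 × 0.2881 = 1719.10 m/s.

1719 m/s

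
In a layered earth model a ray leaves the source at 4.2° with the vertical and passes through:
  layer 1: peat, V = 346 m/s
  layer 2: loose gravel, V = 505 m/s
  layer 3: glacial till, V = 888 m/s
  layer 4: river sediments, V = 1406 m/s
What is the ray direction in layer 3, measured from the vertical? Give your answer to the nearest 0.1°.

Snell's law across each interface conserves sin θ / V, so sin θ_3 = V_3·sin θ₁/V₁.
sin θ_3 = 888 × sin 4.2° / 346 = 0.1880.
θ_3 = 10.83° from the vertical.

10.8°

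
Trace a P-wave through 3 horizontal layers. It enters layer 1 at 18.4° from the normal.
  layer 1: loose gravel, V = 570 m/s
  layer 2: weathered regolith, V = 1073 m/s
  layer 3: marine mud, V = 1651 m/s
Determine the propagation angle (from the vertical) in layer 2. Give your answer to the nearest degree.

Snell's law across each interface conserves sin θ / V, so sin θ_2 = V_2·sin θ₁/V₁.
sin θ_2 = 1073 × sin 18.4° / 570 = 0.5942.
θ_2 = 36.46° from the vertical.

36°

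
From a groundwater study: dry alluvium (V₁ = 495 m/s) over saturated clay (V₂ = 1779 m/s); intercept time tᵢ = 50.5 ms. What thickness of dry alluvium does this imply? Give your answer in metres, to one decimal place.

θ_c = arcsin(495/1779) = 16.16°; cos θ_c = 0.9605.
tᵢ = 2h cos θ_c/V₁ ⇒ h = tᵢ·V₁/(2 cos θ_c) = 0.0505·495/(2·0.9605) = 13.01 m.

13.0 m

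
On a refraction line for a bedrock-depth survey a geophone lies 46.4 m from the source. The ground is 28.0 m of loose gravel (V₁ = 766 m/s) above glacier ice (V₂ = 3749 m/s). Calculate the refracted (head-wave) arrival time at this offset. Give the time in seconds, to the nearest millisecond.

t = x/V₂ + 2h·√(V₂²−V₁²)/(V₁V₂).
√(V₂²−V₁²) = √(3749²−766²) = 3669.9 m/s; delay term = 2·28.0·3669.9/(766·3749) = 0.07156 s.
t = 46.4/3749 + 0.07156 = 0.08394 s.

0.084 s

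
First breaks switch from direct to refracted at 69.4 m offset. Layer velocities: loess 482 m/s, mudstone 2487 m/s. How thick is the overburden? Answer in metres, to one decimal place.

x_cross = 2h·√((V₂+V₁)/(V₂−V₁)) → h = x_cross / (2·√((V₂+V₁)/(V₂−V₁))).
√((V₂+V₁)/(V₂−V₁)) = √((2487+482)/(2487−482)) = 1.2169.
h = 69.4 / (2·1.2169) = 28.52 m.

28.5 m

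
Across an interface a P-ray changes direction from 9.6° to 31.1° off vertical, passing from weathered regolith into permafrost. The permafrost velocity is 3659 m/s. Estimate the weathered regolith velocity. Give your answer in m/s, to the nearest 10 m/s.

Snell's law: sin 9.6°/V₁ = sin 31.1°/V₂.
V₁ = V₂·sin 9.6°/sin 31.1° = 3659 × 0.3229 = 1181.35 m/s.

1180 m/s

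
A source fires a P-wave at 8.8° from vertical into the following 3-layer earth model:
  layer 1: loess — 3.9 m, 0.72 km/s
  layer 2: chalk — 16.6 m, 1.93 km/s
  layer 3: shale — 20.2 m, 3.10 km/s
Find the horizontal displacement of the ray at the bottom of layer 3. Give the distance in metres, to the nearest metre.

Apply Snell's law at each interface; in layer i the horizontal offset is hᵢ·tan θᵢ.
Layer 1: θ = 8.80°; offset = 3.9·tan 8.80° = 0.604 m.
Layer 2: sin θ = 1.93·sin 8.8°/0.72 = 0.4101, θ = 24.21°; offset = 16.6·tan 24.21° = 7.464 m.
Layer 3: sin θ = 3.10·sin 8.8°/0.72 = 0.6587, θ = 41.20°; offset = 20.2·tan 41.20° = 17.684 m.
Σ offsets = 25.751 m.

26 m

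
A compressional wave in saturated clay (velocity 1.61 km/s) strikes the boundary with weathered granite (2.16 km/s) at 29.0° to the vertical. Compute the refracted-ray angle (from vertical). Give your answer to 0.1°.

sin θ₁/V₁ = sin θ₂/V₂ ⇒ sin θ₂ = 2.16·sin 29.0°/1.61 = 2.16·0.4848/1.61 = 0.6504.
θ₂ = sin⁻¹(0.6504) = 40.57° (from vertical).

40.6°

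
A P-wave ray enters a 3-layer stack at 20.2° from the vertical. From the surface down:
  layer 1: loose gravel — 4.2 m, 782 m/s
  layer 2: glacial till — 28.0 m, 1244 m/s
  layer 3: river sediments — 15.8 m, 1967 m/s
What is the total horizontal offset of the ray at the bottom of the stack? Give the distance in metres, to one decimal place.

47.6 m

Ray parameter p = sin 20.2° / 782 m/s = 4.4156e-04 s/m.
Layer 1: θ = 20.20°; offset = 4.2·tan 20.20° = 1.545 m.
Layer 2: sin θ = p·1244 = 0.5493 → θ = 33.32°; offset = 28.0·tan 33.32° = 18.406 m.
Layer 3: sin θ = p·1967 = 0.8685 → θ = 60.29°; offset = 15.8·tan 60.29° = 27.689 m.
Summing the layer offsets gives 47.640 m.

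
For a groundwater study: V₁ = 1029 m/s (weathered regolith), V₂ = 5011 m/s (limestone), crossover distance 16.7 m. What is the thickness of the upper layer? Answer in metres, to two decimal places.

h = (x_cross/2)·√((V₂−V₁)/(V₂+V₁)).
(V₂−V₁)/(V₂+V₁) = (5011−1029)/(5011+1029) = 0.6593; √ = 0.8120.
h = (16.7/2)·0.8120 = 6.78 m.

6.78 m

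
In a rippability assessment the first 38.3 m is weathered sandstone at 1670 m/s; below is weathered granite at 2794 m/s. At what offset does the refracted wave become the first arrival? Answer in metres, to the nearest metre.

x_cross = 2h·√((V₂+V₁)/(V₂−V₁)).
(V₂+V₁)/(V₂−V₁) = (2794+1670)/(2794−1670) = 3.9715; √ = 1.9929.
x_cross = 2·38.3·1.9929 = 152.65 m.

153 m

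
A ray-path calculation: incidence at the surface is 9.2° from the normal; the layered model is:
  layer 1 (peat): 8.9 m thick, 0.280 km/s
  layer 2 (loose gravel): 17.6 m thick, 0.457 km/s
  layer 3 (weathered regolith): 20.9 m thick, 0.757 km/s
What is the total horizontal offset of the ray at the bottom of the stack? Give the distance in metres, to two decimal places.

Apply Snell's law at each interface; in layer i the horizontal offset is hᵢ·tan θᵢ.
Layer 1: θ = 9.20°; offset = 8.9·tan 9.20° = 1.4415 m.
Layer 2: sin θ = 0.457·sin 9.2°/0.280 = 0.2609, θ = 15.13°; offset = 17.6·tan 15.13° = 4.7575 m.
Layer 3: sin θ = 0.757·sin 9.2°/0.280 = 0.4323, θ = 25.61°; offset = 20.9·tan 25.61° = 10.0183 m.
Total horizontal offset = 16.2173 m.

16.22 m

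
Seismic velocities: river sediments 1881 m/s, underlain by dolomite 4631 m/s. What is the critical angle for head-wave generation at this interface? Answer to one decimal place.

At critical incidence the refracted ray runs along the interface (θ₂ = 90°), so sin θ_c = V₁/V₂.
θ_c = arcsin(1881/4631) = arcsin 0.4062 = 23.96°.

24.0°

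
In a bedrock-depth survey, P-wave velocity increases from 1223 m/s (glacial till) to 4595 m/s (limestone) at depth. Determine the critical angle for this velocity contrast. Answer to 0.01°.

At critical incidence the refracted ray runs along the interface (θ₂ = 90°), so sin θ_c = V₁/V₂.
θ_c = arcsin(1223/4595) = arcsin 0.2662 = 15.44°.

15.44°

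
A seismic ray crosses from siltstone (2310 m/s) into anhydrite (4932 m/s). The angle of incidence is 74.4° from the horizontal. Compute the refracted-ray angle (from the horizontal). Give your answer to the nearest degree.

Angle from the normal: 90° − 74.4° = 15.6°.
Snell's law: sin θ₂ = (V₂/V₁)·sin θ₁ = (4932/2310)·sin 15.6° = 0.5742.
θ₂ = arcsin 0.5742 = 35.04° from the normal.
From the interface: 90° − 35.04° = 54.96°.

55°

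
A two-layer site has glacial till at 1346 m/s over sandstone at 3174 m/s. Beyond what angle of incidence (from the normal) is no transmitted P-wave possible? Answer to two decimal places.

25.09°

At critical incidence the refracted ray runs along the interface (θ₂ = 90°), so sin θ_c = V₁/V₂.
θ_c = arcsin(1346/3174) = arcsin 0.4241 = 25.09°.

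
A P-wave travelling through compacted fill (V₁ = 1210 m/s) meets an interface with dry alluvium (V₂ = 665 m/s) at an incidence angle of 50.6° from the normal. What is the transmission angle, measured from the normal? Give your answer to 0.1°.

Snell's law: sin θ₂ = (V₂/V₁)·sin θ₁ = (665/1210)·sin 50.6° = 0.4247.
θ₂ = sin⁻¹(0.4247) = 25.13° (from vertical).

25.1°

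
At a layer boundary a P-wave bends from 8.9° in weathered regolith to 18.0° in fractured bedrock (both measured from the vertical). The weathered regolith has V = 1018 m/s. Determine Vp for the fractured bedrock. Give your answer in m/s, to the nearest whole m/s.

sin 8.9° = 0.1547; sin 18.0° = 0.3090.
V₂ = V₁·(sin θ₂/sin θ₁) = 1018·(0.3090/0.1547) = 2033.34 m/s.

2033 m/s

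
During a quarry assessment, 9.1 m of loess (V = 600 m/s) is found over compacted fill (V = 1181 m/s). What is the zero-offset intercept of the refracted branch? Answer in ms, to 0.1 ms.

tᵢ = 2h·√(V₂²−V₁²)/(V₁V₂).
√(V₂²−V₁²) = √(1181²−600²) = 1017.2 m/s.
tᵢ = 2·9.1·1017.2/(600·1181) = 0.02613 s.

26.1 ms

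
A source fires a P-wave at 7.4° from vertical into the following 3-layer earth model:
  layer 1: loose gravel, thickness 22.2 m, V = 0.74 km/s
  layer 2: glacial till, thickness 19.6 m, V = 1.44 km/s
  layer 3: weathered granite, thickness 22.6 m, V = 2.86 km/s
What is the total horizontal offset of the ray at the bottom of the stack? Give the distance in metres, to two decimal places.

Ray parameter p = sin 7.4° / 0.74 km/s = 1.7405e-01 s/km.
Layer 1: θ = 7.40°; offset = 22.2·tan 7.40° = 2.8833 m.
Layer 2: sin θ = p·1.44 = 0.2506 → θ = 14.51°; offset = 19.6·tan 14.51° = 5.0743 m.
Layer 3: sin θ = p·2.86 = 0.4978 → θ = 29.85°; offset = 22.6·tan 29.85° = 12.9710 m.
Summing the layer offsets gives 20.9285 m.

20.93 m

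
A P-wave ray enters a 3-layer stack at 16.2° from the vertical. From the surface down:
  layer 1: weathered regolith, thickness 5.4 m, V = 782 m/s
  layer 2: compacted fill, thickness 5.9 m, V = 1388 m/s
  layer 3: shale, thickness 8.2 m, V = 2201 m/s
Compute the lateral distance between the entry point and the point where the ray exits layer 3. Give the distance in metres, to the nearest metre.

15 m

Ray parameter p = sin 16.2° / 782 m/s = 3.5677e-04 s/m.
Layer 1: θ = 16.20°; offset = 5.4·tan 16.20° = 1.569 m.
Layer 2: sin θ = p·1388 = 0.4952 → θ = 29.68°; offset = 5.9·tan 29.68° = 3.363 m.
Layer 3: sin θ = p·2201 = 0.7852 → θ = 51.74°; offset = 8.2·tan 51.74° = 10.399 m.
Σ offsets = 15.331 m.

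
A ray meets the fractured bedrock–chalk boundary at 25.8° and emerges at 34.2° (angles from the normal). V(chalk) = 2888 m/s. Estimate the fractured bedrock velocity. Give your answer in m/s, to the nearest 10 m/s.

sin 25.8° = 0.4352; sin 34.2° = 0.5621.
V₁ = V₂·(sin θ₁/sin θ₂) = 2888·(0.4352/0.5621) = 2236.23 m/s.

2240 m/s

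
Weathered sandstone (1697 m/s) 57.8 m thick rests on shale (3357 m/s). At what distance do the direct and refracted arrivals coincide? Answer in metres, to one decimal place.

201.7 m

θ_c = arcsin(1697/3357) = 30.37°, so cos θ_c = 0.8628 and tᵢ = 2h cos θ_c/V₁ = 0.0588 s.
At crossover x/V₁ = x/V₂ + tᵢ ⇒ x = tᵢ/(1/V₁ − 1/V₂) = 0.05878/(5.8928e-04 − 2.9789e-04) = 201.71 m.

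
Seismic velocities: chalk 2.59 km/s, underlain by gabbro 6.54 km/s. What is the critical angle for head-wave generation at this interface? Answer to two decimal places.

23.33°

At critical incidence the refracted ray runs along the interface (θ₂ = 90°), so sin θ_c = V₁/V₂.
θ_c = arcsin(2.59/6.54) = arcsin 0.3960 = 23.33°.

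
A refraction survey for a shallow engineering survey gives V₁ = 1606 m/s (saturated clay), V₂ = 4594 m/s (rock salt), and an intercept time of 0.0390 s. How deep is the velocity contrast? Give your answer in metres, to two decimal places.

θ_c = arcsin(1606/4594) = 20.46°; cos θ_c = 0.9369.
tᵢ = 2h cos θ_c/V₁ ⇒ h = tᵢ·V₁/(2 cos θ_c) = 0.039·1606/(2·0.9369) = 33.43 m.

33.43 m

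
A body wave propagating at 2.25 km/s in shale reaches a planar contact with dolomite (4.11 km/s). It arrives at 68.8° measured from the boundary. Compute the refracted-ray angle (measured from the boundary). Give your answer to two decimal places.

Convert to the normal: θ₁ = 90° − 68.8° = 21.2°.
Snell's law: sin θ₂ = (V₂/V₁)·sin θ₁ = (4.11/2.25)·sin 21.2° = 0.6606.
θ₂ = arcsin 0.6606 = 41.34° from the normal.
From the interface: 90° − 41.34° = 48.66°.

48.66°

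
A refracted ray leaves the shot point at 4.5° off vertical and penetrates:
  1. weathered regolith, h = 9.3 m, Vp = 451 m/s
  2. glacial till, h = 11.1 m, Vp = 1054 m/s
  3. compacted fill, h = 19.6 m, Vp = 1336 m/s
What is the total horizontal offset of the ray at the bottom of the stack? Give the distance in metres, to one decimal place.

7.5 m

Ray parameter p = sin 4.5° / 451 m/s = 1.7397e-04 s/m.
Layer 1: θ = 4.50°; offset = 9.3·tan 4.50° = 0.732 m.
Layer 2: sin θ = p·1054 = 0.1834 → θ = 10.57°; offset = 11.1·tan 10.57° = 2.070 m.
Layer 3: sin θ = p·1336 = 0.2324 → θ = 13.44°; offset = 19.6·tan 13.44° = 4.684 m.
Σ offsets = 7.486 m.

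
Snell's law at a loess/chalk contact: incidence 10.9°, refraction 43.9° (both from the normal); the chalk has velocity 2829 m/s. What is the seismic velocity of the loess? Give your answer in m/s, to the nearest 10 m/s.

Snell's law: sin 10.9°/V₁ = sin 43.9°/V₂.
V₁ = V₂·sin 10.9°/sin 43.9° = 2829 × 0.2727 = 771.49 m/s.

770 m/s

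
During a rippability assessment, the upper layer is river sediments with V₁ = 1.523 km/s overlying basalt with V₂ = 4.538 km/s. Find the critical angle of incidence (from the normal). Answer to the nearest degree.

At critical incidence the refracted ray runs along the interface (θ₂ = 90°), so sin θ_c = V₁/V₂.
θ_c = arcsin(1.523/4.538) = arcsin 0.3356 = 19.61°.

20°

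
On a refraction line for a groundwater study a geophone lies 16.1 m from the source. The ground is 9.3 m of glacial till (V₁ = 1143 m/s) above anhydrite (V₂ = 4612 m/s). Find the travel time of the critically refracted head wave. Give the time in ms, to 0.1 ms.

t = x/V₂ + 2h·√(V₂²−V₁²)/(V₁V₂).
√(V₂²−V₁²) = √(4612²−1143²) = 4468.1 m/s; delay term = 2·9.3·4468.1/(1143·4612) = 0.01577 s.
t = 16.1/4612 + 0.01577 = 0.01926 s.

19.3 ms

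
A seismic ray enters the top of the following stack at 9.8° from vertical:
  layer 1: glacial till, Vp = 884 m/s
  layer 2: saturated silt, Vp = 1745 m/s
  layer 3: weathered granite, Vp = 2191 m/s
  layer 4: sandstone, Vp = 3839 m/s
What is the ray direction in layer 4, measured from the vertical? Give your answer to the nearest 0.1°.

47.7°

Snell's law across each interface conserves sin θ / V, so sin θ_4 = V_4·sin θ₁/V₁.
sin θ_4 = 3839 × sin 9.8° / 884 = 0.7392.
θ_4 = arcsin 0.7392 = 47.66°.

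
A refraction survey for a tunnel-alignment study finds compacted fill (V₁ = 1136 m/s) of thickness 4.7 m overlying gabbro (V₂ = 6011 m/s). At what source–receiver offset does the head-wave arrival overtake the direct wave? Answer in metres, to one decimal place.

11.4 m

θ_c = arcsin(1136/6011) = 10.89°, so cos θ_c = 0.9820 and tᵢ = 2h cos θ_c/V₁ = 0.0081 s.
At crossover x/V₁ = x/V₂ + tᵢ ⇒ x = tᵢ/(1/V₁ − 1/V₂) = 0.00813/(8.8028e-04 − 1.6636e-04) = 11.38 m.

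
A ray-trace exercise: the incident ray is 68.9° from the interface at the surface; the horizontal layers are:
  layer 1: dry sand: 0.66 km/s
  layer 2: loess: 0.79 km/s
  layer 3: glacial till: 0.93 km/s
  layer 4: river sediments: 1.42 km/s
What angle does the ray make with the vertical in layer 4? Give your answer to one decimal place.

50.8°

From the normal: θ₁ = 90° − 68.9° = 21.1°.
Snell's law across each interface conserves sin θ / V, so sin θ_4 = V_4·sin θ₁/V₁.
sin θ_4 = 1.42 × sin 21.1° / 0.66 = 0.7745.
θ_4 = arcsin 0.7745 = 50.76°.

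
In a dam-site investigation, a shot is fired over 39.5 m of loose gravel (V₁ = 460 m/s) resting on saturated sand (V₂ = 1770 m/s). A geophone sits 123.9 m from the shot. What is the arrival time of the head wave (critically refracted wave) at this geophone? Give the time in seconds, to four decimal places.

0.2358 s

t = x/V₂ + 2h·√(V₂²−V₁²)/(V₁V₂).
√(V₂²−V₁²) = √(1770²−460²) = 1709.2 m/s; delay term = 2·39.5·1709.2/(460·1770) = 0.16584 s.
t = 123.9/1770 + 0.16584 = 0.23584 s.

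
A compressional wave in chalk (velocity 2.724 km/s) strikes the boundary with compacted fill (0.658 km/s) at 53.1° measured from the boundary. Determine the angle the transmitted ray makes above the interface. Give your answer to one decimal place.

81.7°

Angle from the normal: 90° − 53.1° = 36.9°.
Snell's law: sin θ₂ = (V₂/V₁)·sin θ₁ = (0.658/2.724)·sin 36.9° = 0.1450.
θ₂ = arcsin 0.1450 = 8.34° from the normal.
From the interface: 90° − 8.34° = 81.66°.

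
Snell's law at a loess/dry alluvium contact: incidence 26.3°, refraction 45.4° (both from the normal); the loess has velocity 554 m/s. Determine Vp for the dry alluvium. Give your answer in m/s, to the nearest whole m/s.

Snell's law: sin 26.3°/V₁ = sin 45.4°/V₂.
V₂ = V₁·sin 45.4°/sin 26.3° = 554 × 1.6070 = 890.29 m/s.

890 m/s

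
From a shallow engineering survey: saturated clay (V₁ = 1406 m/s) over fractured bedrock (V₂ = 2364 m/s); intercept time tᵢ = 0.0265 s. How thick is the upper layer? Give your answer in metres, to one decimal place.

h = tᵢ·V₁·V₂ / (2·√(V₂²−V₁²)).
√(V₂²−V₁²) = √(2364² − 1406²) = 1900.4 m/s.
h = 0.0265 s × 1406 × 2364 / (2 × 1900.4) = 23.17 m.

23.2 m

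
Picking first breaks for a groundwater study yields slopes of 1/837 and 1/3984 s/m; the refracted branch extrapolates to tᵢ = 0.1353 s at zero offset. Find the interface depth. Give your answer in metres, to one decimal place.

57.9 m

θ_c = arcsin(837/3984) = 12.13°; cos θ_c = 0.9777.
tᵢ = 2h cos θ_c/V₁ ⇒ h = tᵢ·V₁/(2 cos θ_c) = 0.1353·837/(2·0.9777) = 57.92 m.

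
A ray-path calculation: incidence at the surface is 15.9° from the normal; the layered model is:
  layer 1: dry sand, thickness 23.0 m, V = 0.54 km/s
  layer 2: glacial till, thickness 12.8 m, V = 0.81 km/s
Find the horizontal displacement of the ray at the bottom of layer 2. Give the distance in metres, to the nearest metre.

12 m

p = sin θ₁/V₁ = sin 15.9°/0.54 = 5.0733e-01 s/km is conserved through the stack.
Layer 1: θ = 15.90°; offset = 23.0·tan 15.90° = 6.552 m.
Layer 2: sin θ = p·0.81 = 0.4109 → θ = 24.26°; offset = 12.8·tan 24.26° = 5.770 m.
Σ offsets = 12.321 m.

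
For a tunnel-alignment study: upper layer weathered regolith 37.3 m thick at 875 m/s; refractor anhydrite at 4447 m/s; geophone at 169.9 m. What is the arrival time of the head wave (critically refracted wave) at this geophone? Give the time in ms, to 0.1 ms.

θ_c = arcsin(V₁/V₂) = arcsin(875/4447) = 11.35°, cos θ_c = 0.9805.
Intercept time tᵢ = 2h cos θ_c / V₁ = 2·37.3·0.9805/875 = 0.08359 s.
t = x/V₂ + tᵢ = 169.9/4447 + 0.08359 = 0.12180 s.

121.8 ms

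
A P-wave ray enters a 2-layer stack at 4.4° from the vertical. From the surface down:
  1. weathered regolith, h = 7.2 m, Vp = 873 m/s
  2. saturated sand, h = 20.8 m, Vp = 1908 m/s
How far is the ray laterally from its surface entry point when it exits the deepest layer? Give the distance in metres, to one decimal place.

4.1 m

p = sin θ₁/V₁ = sin 4.4°/873 = 8.7880e-05 s/m is conserved through the stack.
Layer 1: θ = 4.40°; offset = 7.2·tan 4.40° = 0.554 m.
Layer 2: sin θ = p·1908 = 0.1677 → θ = 9.65°; offset = 20.8·tan 9.65° = 3.538 m.
Total horizontal offset = 4.092 m.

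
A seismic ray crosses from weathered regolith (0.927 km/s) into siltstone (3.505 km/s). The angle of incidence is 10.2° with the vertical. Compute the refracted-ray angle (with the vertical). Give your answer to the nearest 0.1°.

42.0°

sin θ₁/V₁ = sin θ₂/V₂ ⇒ sin θ₂ = 3.505·sin 10.2°/0.927 = 3.505·0.1771/0.927 = 0.6696.
θ₂ = arcsin 0.6696 = 42.03° from the normal.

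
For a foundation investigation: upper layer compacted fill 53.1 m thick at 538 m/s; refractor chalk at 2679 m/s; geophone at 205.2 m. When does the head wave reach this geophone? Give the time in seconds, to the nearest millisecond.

0.270 s

t = x/V₂ + 2h·√(V₂²−V₁²)/(V₁V₂).
√(V₂²−V₁²) = √(2679²−538²) = 2624.4 m/s; delay term = 2·53.1·2624.4/(538·2679) = 0.19338 s.
t = 205.2/2679 + 0.19338 = 0.26997 s.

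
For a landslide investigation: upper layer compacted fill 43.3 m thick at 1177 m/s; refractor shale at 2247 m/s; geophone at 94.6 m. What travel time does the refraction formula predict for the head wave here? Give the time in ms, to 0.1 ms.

104.8 ms

θ_c = arcsin(V₁/V₂) = arcsin(1177/2247) = 31.59°, cos θ_c = 0.8518.
Intercept time tᵢ = 2h cos θ_c / V₁ = 2·43.3·0.8518/1177 = 0.06268 s.
t = x/V₂ + tᵢ = 94.6/2247 + 0.06268 = 0.10478 s.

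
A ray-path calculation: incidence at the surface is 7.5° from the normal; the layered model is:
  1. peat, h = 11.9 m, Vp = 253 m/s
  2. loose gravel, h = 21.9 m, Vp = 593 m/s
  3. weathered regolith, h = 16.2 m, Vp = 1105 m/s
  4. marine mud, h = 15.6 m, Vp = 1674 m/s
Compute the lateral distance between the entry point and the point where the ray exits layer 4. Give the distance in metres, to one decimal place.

Apply Snell's law at each interface; in layer i the horizontal offset is hᵢ·tan θᵢ.
Layer 1: θ = 7.50°; offset = 11.9·tan 7.50° = 1.567 m.
Layer 2: sin θ = 593·sin 7.5°/253 = 0.3059, θ = 17.81°; offset = 21.9·tan 17.81° = 7.037 m.
Layer 3: sin θ = 1105·sin 7.5°/253 = 0.5701, θ = 34.76°; offset = 16.2·tan 34.76° = 11.241 m.
Layer 4: sin θ = 1674·sin 7.5°/253 = 0.8636, θ = 59.73°; offset = 15.6·tan 59.73° = 26.726 m.
Σ offsets = 46.571 m.

46.6 m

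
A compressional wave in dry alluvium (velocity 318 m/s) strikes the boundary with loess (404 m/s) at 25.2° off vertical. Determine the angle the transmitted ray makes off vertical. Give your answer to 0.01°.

32.75°

Snell's law: sin θ₂ = (V₂/V₁)·sin θ₁ = (404/318)·sin 25.2° = 0.5409.
θ₂ = arcsin 0.5409 = 32.75° from the normal.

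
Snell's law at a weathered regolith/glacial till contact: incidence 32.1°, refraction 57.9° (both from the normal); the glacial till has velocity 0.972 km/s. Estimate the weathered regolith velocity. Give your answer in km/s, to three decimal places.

0.610 km/s

Snell's law: sin 32.1°/V₁ = sin 57.9°/V₂.
V₁ = V₂·sin 32.1°/sin 57.9° = 0.972 × 0.6273 = 0.610 km/s.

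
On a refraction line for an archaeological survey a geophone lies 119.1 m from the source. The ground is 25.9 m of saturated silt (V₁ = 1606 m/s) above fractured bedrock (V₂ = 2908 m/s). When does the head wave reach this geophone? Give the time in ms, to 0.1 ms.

t = x/V₂ + 2h·√(V₂²−V₁²)/(V₁V₂).
√(V₂²−V₁²) = √(2908²−1606²) = 2424.3 m/s; delay term = 2·25.9·2424.3/(1606·2908) = 0.02689 s.
t = 119.1/2908 + 0.02689 = 0.06785 s.

67.8 ms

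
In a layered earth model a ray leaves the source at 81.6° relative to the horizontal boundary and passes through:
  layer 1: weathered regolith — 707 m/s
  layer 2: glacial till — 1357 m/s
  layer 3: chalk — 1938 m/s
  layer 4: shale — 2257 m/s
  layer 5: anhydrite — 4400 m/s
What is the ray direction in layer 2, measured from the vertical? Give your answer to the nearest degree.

16°

From the normal: θ₁ = 90° − 81.6° = 8.4°.
Ray parameter p = sin 8.4° / 707 = 2.0662e-04 s/m.
sin θ_2 = p·V_2 = 2.0662e-04 × 1357 = 0.2804.
θ_2 = arcsin 0.2804 = 16.28°.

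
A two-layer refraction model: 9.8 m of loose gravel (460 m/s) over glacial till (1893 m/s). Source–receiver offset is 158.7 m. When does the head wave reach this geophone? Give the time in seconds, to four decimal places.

0.1252 s

t = x/V₂ + 2h·√(V₂²−V₁²)/(V₁V₂).
√(V₂²−V₁²) = √(1893²−460²) = 1836.3 m/s; delay term = 2·9.8·1836.3/(460·1893) = 0.04133 s.
t = 158.7/1893 + 0.04133 = 0.12517 s.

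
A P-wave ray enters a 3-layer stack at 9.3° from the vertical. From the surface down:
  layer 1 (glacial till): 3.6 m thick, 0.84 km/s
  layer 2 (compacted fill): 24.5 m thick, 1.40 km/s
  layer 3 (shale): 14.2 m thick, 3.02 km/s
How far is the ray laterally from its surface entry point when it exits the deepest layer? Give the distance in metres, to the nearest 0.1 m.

Ray parameter p = sin 9.3° / 0.84 km/s = 1.9239e-01 s/km.
Layer 1: θ = 9.30°; offset = 3.6·tan 9.30° = 0.590 m.
Layer 2: sin θ = p·1.40 = 0.2693 → θ = 15.62°; offset = 24.5·tan 15.62° = 6.852 m.
Layer 3: sin θ = p·3.02 = 0.5810 → θ = 35.52°; offset = 14.2·tan 35.52° = 10.137 m.
Σ offsets = 17.578 m.

17.6 m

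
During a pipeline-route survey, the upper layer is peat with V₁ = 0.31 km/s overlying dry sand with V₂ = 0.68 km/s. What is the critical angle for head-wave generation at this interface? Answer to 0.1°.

Critical incidence: sin θ_c = V₁/V₂ = 0.31/0.68 = 0.4559.
θ_c = arcsin 0.4559 = 27.12°.

27.1°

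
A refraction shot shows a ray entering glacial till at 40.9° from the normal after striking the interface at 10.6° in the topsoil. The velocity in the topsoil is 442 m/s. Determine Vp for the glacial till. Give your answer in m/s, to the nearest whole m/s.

1573 m/s

sin 10.6° = 0.1840; sin 40.9° = 0.6547.
V₂ = V₁·(sin θ₂/sin θ₁) = 442·(0.6547/0.1840) = 1573.22 m/s.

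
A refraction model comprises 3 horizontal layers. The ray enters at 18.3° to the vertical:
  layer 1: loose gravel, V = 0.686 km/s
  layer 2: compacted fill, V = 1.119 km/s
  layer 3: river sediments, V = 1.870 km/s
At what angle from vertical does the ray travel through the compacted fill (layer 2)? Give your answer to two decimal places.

Snell's law across each interface conserves sin θ / V, so sin θ_2 = V_2·sin θ₁/V₁.
sin θ_2 = 1.119 × sin 18.3° / 0.686 = 0.5122.
θ_2 = 30.81° from the vertical.

30.81°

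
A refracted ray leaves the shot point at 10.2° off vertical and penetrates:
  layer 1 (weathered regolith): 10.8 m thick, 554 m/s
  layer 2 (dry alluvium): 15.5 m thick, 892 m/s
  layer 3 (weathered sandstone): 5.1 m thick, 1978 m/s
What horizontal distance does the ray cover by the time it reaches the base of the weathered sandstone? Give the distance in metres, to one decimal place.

Apply Snell's law at each interface; in layer i the horizontal offset is hᵢ·tan θᵢ.
Layer 1: θ = 10.20°; offset = 10.8·tan 10.20° = 1.943 m.
Layer 2: sin θ = 892·sin 10.2°/554 = 0.2851, θ = 16.57°; offset = 15.5·tan 16.57° = 4.611 m.
Layer 3: sin θ = 1978·sin 10.2°/554 = 0.6323, θ = 39.22°; offset = 5.1·tan 39.22° = 4.162 m.
Σ offsets = 10.716 m.

10.7 m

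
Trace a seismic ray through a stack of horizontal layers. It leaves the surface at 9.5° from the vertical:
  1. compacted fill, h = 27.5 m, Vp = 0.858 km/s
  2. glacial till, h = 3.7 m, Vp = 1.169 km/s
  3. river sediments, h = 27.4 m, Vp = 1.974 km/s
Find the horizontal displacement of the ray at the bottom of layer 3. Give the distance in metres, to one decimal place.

16.7 m

Apply Snell's law at each interface; in layer i the horizontal offset is hᵢ·tan θᵢ.
Layer 1: θ = 9.50°; offset = 27.5·tan 9.50° = 4.602 m.
Layer 2: sin θ = 1.169·sin 9.5°/0.858 = 0.2249, θ = 13.00°; offset = 3.7·tan 13.00° = 0.854 m.
Layer 3: sin θ = 1.974·sin 9.5°/0.858 = 0.3797, θ = 22.32°; offset = 27.4·tan 22.32° = 11.247 m.
Summing the layer offsets gives 16.703 m.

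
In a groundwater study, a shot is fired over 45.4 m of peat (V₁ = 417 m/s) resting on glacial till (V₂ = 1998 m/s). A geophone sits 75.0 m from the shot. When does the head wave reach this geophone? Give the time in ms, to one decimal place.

250.5 ms

θ_c = arcsin(V₁/V₂) = arcsin(417/1998) = 12.05°, cos θ_c = 0.9780.
Intercept time tᵢ = 2h cos θ_c / V₁ = 2·45.4·0.9780/417 = 0.21295 s.
t = x/V₂ + tᵢ = 75.0/1998 + 0.21295 = 0.25049 s.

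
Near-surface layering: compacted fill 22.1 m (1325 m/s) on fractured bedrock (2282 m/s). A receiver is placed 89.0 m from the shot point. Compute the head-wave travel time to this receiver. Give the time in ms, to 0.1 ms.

66.2 ms

t = x/V₂ + 2h·√(V₂²−V₁²)/(V₁V₂).
√(V₂²−V₁²) = √(2282²−1325²) = 1857.9 m/s; delay term = 2·22.1·1857.9/(1325·2282) = 0.02716 s.
t = 89.0/2282 + 0.02716 = 0.06616 s.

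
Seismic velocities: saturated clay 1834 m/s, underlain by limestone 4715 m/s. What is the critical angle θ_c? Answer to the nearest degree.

23°

At critical incidence the refracted ray runs along the interface (θ₂ = 90°), so sin θ_c = V₁/V₂.
θ_c = arcsin(1834/4715) = arcsin 0.3890 = 22.89°.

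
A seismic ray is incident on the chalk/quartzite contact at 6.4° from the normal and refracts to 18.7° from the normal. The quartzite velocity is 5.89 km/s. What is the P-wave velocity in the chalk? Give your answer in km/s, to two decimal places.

2.05 km/s

Snell's law: sin 6.4°/V₁ = sin 18.7°/V₂.
V₁ = V₂·sin 6.4°/sin 18.7° = 5.89 × 0.3477 = 2.05 km/s.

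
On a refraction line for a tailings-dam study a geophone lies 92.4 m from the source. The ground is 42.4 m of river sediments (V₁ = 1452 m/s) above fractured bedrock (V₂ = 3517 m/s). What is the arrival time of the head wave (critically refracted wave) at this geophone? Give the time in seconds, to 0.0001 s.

0.0795 s

θ_c = arcsin(V₁/V₂) = arcsin(1452/3517) = 24.38°, cos θ_c = 0.9108.
Intercept time tᵢ = 2h cos θ_c / V₁ = 2·42.4·0.9108/1452 = 0.05319 s.
t = x/V₂ + tᵢ = 92.4/3517 + 0.05319 = 0.07947 s.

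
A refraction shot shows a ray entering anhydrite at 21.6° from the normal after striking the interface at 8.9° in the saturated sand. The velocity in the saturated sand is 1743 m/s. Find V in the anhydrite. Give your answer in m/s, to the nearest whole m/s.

4147 m/s

Snell's law: sin 8.9°/V₁ = sin 21.6°/V₂.
V₂ = V₁·sin 21.6°/sin 8.9° = 1743 × 2.3794 = 4147.37 m/s.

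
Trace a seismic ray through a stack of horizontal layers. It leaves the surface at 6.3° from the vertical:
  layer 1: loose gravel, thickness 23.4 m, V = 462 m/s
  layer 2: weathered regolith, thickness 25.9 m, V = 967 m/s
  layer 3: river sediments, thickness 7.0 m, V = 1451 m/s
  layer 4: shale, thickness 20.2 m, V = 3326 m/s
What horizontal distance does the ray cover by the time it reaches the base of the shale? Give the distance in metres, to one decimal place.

p = sin θ₁/V₁ = sin 6.3°/462 = 2.3752e-04 s/m is conserved through the stack.
Layer 1: θ = 6.30°; offset = 23.4·tan 6.30° = 2.583 m.
Layer 2: sin θ = p·967 = 0.2297 → θ = 13.28°; offset = 25.9·tan 13.28° = 6.112 m.
Layer 3: sin θ = p·1451 = 0.3446 → θ = 20.16°; offset = 7.0·tan 20.16° = 2.570 m.
Layer 4: sin θ = p·3326 = 0.7900 → θ = 52.18°; offset = 20.2·tan 52.18° = 26.027 m.
Σ offsets = 37.293 m.

37.3 m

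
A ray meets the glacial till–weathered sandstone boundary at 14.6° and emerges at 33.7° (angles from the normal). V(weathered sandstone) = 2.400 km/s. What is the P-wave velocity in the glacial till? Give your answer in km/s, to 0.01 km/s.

sin 14.6° = 0.2521; sin 33.7° = 0.5548.
V₁ = V₂·(sin θ₁/sin θ₂) = 2.400·(0.2521/0.5548) = 1.09 km/s.

1.09 km/s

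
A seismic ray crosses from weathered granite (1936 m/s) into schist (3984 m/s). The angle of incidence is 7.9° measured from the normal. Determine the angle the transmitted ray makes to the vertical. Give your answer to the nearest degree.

sin θ₁/V₁ = sin θ₂/V₂ ⇒ sin θ₂ = 3984·sin 7.9°/1936 = 3984·0.1374/1936 = 0.2828.
θ₂ = sin⁻¹(0.2828) = 16.43° (from vertical).

16°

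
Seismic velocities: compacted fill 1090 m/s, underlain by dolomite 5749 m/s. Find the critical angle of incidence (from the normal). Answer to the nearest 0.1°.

10.9°

Critical incidence: sin θ_c = V₁/V₂ = 1090/5749 = 0.1896.
θ_c = arcsin 0.1896 = 10.93°.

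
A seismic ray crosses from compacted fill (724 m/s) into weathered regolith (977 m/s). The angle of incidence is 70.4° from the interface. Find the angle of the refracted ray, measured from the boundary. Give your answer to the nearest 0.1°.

63.1°

Convert to the normal: θ₁ = 90° − 70.4° = 19.6°.
sin θ₁/V₁ = sin θ₂/V₂ ⇒ sin θ₂ = 977·sin 19.6°/724 = 977·0.3355/724 = 0.4527.
θ₂ = arcsin 0.4527 = 26.92° from the normal.
From the interface: 90° − 26.92° = 63.08°.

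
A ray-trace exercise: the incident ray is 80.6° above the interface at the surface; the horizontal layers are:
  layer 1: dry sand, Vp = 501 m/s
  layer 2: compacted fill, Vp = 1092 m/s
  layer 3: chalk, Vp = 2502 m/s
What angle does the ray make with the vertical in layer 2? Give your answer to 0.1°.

From the normal: θ₁ = 90° − 80.6° = 9.4°.
Ray parameter p = sin 9.4° / 501 = 3.2600e-04 s/m.
sin θ_2 = p·V_2 = 3.2600e-04 × 1092 = 0.3560.
θ_2 = 20.85° from the vertical.

20.9°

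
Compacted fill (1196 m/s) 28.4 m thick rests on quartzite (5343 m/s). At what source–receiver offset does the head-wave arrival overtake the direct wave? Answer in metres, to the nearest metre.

x_cross = 2h·√((V₂+V₁)/(V₂−V₁)).
(V₂+V₁)/(V₂−V₁) = (5343+1196)/(5343−1196) = 1.5768; √ = 1.2557.
x_cross = 2·28.4·1.2557 = 71.32 m.

71 m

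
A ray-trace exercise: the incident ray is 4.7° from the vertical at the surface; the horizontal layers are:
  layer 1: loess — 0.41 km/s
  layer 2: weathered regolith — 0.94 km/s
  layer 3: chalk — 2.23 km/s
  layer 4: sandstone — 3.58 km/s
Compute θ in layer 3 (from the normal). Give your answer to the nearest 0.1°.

Snell's law across each interface conserves sin θ / V, so sin θ_3 = V_3·sin θ₁/V₁.
sin θ_3 = 2.23 × sin 4.7° / 0.41 = 0.4457.
θ_3 = 26.47° from the vertical.

26.5°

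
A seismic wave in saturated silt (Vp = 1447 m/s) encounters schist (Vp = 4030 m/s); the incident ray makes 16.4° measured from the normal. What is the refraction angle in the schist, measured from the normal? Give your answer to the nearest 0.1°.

51.8°

Snell's law: sin θ₂ = (V₂/V₁)·sin θ₁ = (4030/1447)·sin 16.4° = 0.7863.
θ₂ = sin⁻¹(0.7863) = 51.84° (from vertical).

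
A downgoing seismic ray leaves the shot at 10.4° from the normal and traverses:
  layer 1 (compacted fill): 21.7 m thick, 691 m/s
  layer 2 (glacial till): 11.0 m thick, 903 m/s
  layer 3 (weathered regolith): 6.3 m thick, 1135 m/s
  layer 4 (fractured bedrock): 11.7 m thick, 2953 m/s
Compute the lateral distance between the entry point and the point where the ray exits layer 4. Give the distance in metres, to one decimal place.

Apply Snell's law at each interface; in layer i the horizontal offset is hᵢ·tan θᵢ.
Layer 1: θ = 10.40°; offset = 21.7·tan 10.40° = 3.983 m.
Layer 2: sin θ = 903·sin 10.4°/691 = 0.2359, θ = 13.64°; offset = 11.0·tan 13.64° = 2.670 m.
Layer 3: sin θ = 1135·sin 10.4°/691 = 0.2965, θ = 17.25°; offset = 6.3·tan 17.25° = 1.956 m.
Layer 4: sin θ = 2953·sin 10.4°/691 = 0.7715, θ = 50.48°; offset = 11.7·tan 50.48° = 14.185 m.
Total horizontal offset = 22.794 m.

22.8 m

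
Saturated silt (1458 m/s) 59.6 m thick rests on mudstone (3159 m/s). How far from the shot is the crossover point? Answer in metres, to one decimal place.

196.4 m

θ_c = arcsin(1458/3159) = 27.49°, so cos θ_c = 0.8871 and tᵢ = 2h cos θ_c/V₁ = 0.0725 s.
At crossover x/V₁ = x/V₂ + tᵢ ⇒ x = tᵢ/(1/V₁ − 1/V₂) = 0.07253/(6.8587e-04 − 3.1656e-04) = 196.38 m.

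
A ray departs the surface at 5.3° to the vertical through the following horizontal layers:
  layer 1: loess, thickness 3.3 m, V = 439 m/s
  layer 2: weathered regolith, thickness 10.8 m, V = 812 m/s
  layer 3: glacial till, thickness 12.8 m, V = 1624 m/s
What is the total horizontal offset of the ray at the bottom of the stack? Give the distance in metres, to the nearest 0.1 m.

Ray parameter p = sin 5.3° / 439 m/s = 2.1041e-04 s/m.
Layer 1: θ = 5.30°; offset = 3.3·tan 5.30° = 0.306 m.
Layer 2: sin θ = p·812 = 0.1709 → θ = 9.84°; offset = 10.8·tan 9.84° = 1.873 m.
Layer 3: sin θ = p·1624 = 0.3417 → θ = 19.98°; offset = 12.8·tan 19.98° = 4.654 m.
Total horizontal offset = 6.833 m.

6.8 m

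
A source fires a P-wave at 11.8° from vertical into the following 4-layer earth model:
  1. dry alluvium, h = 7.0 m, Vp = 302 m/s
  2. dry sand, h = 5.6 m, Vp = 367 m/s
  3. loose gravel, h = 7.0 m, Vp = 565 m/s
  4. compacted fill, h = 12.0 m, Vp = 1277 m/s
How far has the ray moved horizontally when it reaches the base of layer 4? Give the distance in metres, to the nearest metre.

26 m

Apply Snell's law at each interface; in layer i the horizontal offset is hᵢ·tan θᵢ.
Layer 1: θ = 11.80°; offset = 7.0·tan 11.80° = 1.462 m.
Layer 2: sin θ = 367·sin 11.8°/302 = 0.2485, θ = 14.39°; offset = 5.6·tan 14.39° = 1.437 m.
Layer 3: sin θ = 565·sin 11.8°/302 = 0.3826, θ = 22.49°; offset = 7.0·tan 22.49° = 2.899 m.
Layer 4: sin θ = 1277·sin 11.8°/302 = 0.8647, θ = 59.85°; offset = 12.0·tan 59.85° = 20.659 m.
Total horizontal offset = 26.457 m.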